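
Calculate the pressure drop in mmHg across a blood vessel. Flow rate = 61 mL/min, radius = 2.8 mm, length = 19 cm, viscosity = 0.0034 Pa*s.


dP = 8*mu*L*Q / (pi*r^4)
Q = 61 mL/min = 1.01667e-06 m^3/s
dP = 27.2095 Pa = 27.2095 / 133.322 mmHg = 0.2041 mmHg


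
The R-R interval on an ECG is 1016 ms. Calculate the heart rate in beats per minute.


HR = 60 / RR_interval(s)
RR = 1016 ms = 1.016 s
HR = 60 / 1.016 = 59.06 bpm


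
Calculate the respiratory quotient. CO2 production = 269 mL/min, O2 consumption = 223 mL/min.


RQ = VCO2 / VO2
RQ = 269 / 223
RQ = 1.206


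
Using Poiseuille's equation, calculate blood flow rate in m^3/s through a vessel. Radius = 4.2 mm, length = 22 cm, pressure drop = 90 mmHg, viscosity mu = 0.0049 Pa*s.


Q = pi*r^4*dP / (8*mu*L)
r = 0.0042 m, L = 0.22 m
dP = 90 mmHg = 11998.98 Pa
Q = 0.00136 m^3/s


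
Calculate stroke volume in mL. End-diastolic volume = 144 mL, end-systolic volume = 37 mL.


SV = EDV - ESV
SV = 144 - 37
SV = 107 mL


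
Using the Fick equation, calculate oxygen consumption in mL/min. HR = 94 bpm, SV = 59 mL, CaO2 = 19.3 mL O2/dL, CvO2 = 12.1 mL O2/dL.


CO = HR*SV = 94*59/1000 = 5.546 L/min
a-v O2 diff = 19.3 - 12.1 = 7.2 mL/dL
VO2 = CO * (CaO2-CvO2) * 10 dL/L
VO2 = 5.546 * 7.2 * 10
VO2 = 399.3 mL/min


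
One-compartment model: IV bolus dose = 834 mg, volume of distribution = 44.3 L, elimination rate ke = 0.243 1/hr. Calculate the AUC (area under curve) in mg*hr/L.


C0 = Dose/Vd = 834/44.3 = 18.8262 mg/L
AUC = C0/ke = 18.8262/0.243
AUC = 77.47 mg*hr/L


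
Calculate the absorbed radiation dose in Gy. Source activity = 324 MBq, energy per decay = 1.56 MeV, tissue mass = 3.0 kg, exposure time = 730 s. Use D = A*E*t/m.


A = 324 MBq = 3.2400e+08 Bq
E = 1.56 MeV = 2.49912e-13 J
D = A*E*t/m = 3.2400e+08*2.49912e-13*730/3.0
D = 0.0197 Gy


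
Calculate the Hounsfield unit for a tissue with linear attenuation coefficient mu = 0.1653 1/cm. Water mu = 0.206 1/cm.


HU = ((mu_tissue - mu_water) / mu_water) * 1000
HU = ((0.1653 - 0.206) / 0.206) * 1000
HU = -197.6


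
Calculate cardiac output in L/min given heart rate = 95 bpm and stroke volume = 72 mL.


CO = HR * SV
CO = 95 * 72 / 1000
CO = 6.84 L/min


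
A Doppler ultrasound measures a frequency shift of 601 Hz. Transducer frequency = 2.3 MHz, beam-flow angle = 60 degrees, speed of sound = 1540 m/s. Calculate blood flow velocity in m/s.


v = fd * c / (2 * f0 * cos(theta))
v = 601 * 1540 / (2 * 2.3000e+06 * cos(60))
v = 0.4024 m/s


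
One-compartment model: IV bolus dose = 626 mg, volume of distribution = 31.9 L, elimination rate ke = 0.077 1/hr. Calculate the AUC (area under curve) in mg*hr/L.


C0 = Dose/Vd = 626/31.9 = 19.6238 mg/L
AUC = C0/ke = 19.6238/0.077
AUC = 254.9 mg*hr/L


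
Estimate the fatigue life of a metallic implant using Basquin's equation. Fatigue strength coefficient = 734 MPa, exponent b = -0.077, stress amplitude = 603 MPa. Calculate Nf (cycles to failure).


sigma_a = sigma_f' * (2Nf)^b
2Nf = (sigma_a/sigma_f')^(1/b)
2Nf = (603/734)^(1/-0.077)
2Nf = 12.84739
Nf = 6.424


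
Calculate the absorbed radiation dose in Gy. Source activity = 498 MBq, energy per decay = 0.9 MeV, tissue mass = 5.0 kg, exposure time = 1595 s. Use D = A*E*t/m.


A = 498 MBq = 4.9800e+08 Bq
E = 0.9 MeV = 1.4418e-13 J
D = A*E*t/m = 4.9800e+08*1.4418e-13*1595/5.0
D = 0.0229 Gy


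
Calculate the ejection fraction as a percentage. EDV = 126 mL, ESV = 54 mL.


SV = EDV - ESV = 126 - 54 = 72 mL
EF = SV/EDV * 100 = 72/126 * 100
EF = 57.14%


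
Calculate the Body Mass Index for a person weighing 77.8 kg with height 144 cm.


BMI = weight / height^2
height = 144 cm = 1.44 m
BMI = 77.8 / 1.44^2
BMI = 37.52 kg/m^2


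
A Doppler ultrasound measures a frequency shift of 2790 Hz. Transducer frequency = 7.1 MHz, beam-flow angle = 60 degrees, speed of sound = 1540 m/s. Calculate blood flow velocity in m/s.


v = fd * c / (2 * f0 * cos(theta))
v = 2790 * 1540 / (2 * 7.1000e+06 * cos(60))
v = 0.6052 m/s


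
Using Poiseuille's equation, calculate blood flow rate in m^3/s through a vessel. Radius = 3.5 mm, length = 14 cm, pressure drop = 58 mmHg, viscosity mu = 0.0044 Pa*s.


Q = pi*r^4*dP / (8*mu*L)
r = 0.0035 m, L = 0.14 m
dP = 58 mmHg = 7732.676 Pa
Q = 7.3974e-04 m^3/s


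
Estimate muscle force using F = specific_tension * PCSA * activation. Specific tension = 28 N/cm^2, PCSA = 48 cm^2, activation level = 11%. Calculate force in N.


F = sigma * PCSA * activation
F = 28 * 48 * 0.11
F = 147.8 N


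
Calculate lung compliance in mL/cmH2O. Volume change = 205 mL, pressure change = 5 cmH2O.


C = dV / dP
C = 205 / 5
C = 41 mL/cmH2O


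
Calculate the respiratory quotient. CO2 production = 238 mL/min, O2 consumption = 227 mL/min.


RQ = VCO2 / VO2
RQ = 238 / 227
RQ = 1.048


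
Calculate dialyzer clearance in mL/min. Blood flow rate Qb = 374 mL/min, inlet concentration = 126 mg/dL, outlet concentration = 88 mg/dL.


K = Qb * (Cb_in - Cb_out) / Cb_in
K = 374 * (126 - 88) / 126
K = 112.8 mL/min


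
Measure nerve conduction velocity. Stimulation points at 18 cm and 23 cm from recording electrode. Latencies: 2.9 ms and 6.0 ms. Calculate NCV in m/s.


Distance = (23 - 18) / 100 = 0.05 m
dt = (6.0 - 2.9) / 1000 = 0.0031 s
NCV = dist / dt = 16.13 m/s


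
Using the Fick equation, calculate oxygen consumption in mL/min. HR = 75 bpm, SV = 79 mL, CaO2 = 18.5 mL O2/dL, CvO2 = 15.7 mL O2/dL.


CO = HR*SV = 75*79/1000 = 5.925 L/min
a-v O2 diff = 18.5 - 15.7 = 2.8 mL/dL
VO2 = CO * (CaO2-CvO2) * 10 dL/L
VO2 = 5.925 * 2.8 * 10
VO2 = 165.9 mL/min


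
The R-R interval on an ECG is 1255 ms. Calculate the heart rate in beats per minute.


HR = 60 / RR_interval(s)
RR = 1255 ms = 1.255 s
HR = 60 / 1.255 = 47.81 bpm


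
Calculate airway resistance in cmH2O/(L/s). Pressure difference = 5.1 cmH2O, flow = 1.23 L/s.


R = dP / flow
R = 5.1 / 1.23
R = 4.146 cmH2O/(L/s)


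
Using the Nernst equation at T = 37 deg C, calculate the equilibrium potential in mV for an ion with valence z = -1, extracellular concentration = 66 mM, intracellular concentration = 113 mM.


E = (RT/(zF)) * ln(C_out/C_in)
T = 37 + 273.15 = 310.15 K
E = (8.314 * 310.15 / (-1 * 96485)) * ln(66/113)
E = 14.37 mV


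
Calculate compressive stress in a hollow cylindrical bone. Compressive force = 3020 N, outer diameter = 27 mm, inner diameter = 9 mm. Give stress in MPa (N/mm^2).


A = pi*(r_o^2 - r_i^2)
r_o = 13.5 mm, r_i = 4.5 mm
A = 508.938 mm^2
sigma = F/A = 3020 / 508.938
sigma = 5.934 MPa


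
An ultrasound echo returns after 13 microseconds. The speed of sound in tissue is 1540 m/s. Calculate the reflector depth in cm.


depth = c * t / 2
t = 13 us = 1.3000e-05 s
depth = 1540 * 1.3000e-05 / 2
depth = 0.01001 m = 1.001 cm


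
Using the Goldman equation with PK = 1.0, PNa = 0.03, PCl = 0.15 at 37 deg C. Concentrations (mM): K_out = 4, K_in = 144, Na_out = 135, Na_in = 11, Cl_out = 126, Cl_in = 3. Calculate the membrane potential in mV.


Vm = (RT/F)*ln((PK*Ko + PNa*Nao + PCl*Cli)/(PK*Ki + PNa*Nai + PCl*Clo))
Numer = 8.5, Denom = 163.23
Vm = -78.98 mV


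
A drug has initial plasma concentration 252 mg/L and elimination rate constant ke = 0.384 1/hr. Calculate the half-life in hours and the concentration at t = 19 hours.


t_half = ln(2) / ke = 0.693147 / 0.384 = 1.805 hr
C(t) = C0 * exp(-ke*t) = 252 * exp(-0.384*19)
C(19) = 0.1709 mg/L


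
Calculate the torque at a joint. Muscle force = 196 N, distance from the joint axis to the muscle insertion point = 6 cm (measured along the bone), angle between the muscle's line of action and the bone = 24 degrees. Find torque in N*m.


Torque = F * d * sin(theta)   (moment arm = d*sin(theta))
d = 6 cm = 0.06 m
Torque = 196 * 0.06 * sin(24)
Torque = 4.783 N*m


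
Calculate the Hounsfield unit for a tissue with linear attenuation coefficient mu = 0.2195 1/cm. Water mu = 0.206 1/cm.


HU = ((mu_tissue - mu_water) / mu_water) * 1000
HU = ((0.2195 - 0.206) / 0.206) * 1000
HU = 65.53


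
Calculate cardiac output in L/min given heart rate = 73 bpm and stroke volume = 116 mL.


CO = HR * SV
CO = 73 * 116 / 1000
CO = 8.468 L/min


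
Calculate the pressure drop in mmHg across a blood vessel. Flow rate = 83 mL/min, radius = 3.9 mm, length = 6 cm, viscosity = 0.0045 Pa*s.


dP = 8*mu*L*Q / (pi*r^4)
Q = 83 mL/min = 1.38333e-06 m^3/s
dP = 4.11123 Pa = 4.11123 / 133.322 mmHg = 0.03084 mmHg


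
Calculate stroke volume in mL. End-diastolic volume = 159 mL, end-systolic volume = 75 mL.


SV = EDV - ESV
SV = 159 - 75
SV = 84 mL


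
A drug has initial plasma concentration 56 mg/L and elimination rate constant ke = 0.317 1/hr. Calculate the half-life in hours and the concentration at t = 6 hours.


t_half = ln(2) / ke = 0.693147 / 0.317 = 2.187 hr
C(t) = C0 * exp(-ke*t) = 56 * exp(-0.317*6)
C(6) = 8.359 mg/L


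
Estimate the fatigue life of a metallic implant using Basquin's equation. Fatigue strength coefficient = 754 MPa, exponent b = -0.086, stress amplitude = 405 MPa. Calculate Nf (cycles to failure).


sigma_a = sigma_f' * (2Nf)^b
2Nf = (sigma_a/sigma_f')^(1/b)
2Nf = (405/754)^(1/-0.086)
2Nf = 1375.8209
Nf = 687.9


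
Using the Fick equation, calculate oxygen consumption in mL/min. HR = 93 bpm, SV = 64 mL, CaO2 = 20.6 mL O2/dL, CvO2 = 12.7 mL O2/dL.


CO = HR*SV = 93*64/1000 = 5.952 L/min
a-v O2 diff = 20.6 - 12.7 = 7.9 mL/dL
VO2 = CO * (CaO2-CvO2) * 10 dL/L
VO2 = 5.952 * 7.9 * 10
VO2 = 470.2 mL/min


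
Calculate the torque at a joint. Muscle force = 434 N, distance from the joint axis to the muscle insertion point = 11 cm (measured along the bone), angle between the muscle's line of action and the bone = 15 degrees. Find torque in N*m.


Torque = F * d * sin(theta)   (moment arm = d*sin(theta))
d = 11 cm = 0.11 m
Torque = 434 * 0.11 * sin(15)
Torque = 12.36 N*m


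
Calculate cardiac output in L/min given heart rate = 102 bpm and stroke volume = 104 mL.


CO = HR * SV
CO = 102 * 104 / 1000
CO = 10.61 L/min


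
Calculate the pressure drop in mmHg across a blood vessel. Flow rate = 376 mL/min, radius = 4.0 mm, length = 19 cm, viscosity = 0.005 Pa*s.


dP = 8*mu*L*Q / (pi*r^4)
Q = 376 mL/min = 6.26667e-06 m^3/s
dP = 59.2189 Pa = 59.2189 / 133.322 mmHg = 0.4442 mmHg


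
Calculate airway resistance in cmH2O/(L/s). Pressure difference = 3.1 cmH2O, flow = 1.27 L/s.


R = dP / flow
R = 3.1 / 1.27
R = 2.441 cmH2O/(L/s)


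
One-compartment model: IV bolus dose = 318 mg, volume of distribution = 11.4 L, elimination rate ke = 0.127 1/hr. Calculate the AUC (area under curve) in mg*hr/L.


C0 = Dose/Vd = 318/11.4 = 27.8947 mg/L
AUC = C0/ke = 27.8947/0.127
AUC = 219.6 mg*hr/L


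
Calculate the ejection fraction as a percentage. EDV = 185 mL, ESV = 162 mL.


SV = EDV - ESV = 185 - 162 = 23 mL
EF = SV/EDV * 100 = 23/185 * 100
EF = 12.43%


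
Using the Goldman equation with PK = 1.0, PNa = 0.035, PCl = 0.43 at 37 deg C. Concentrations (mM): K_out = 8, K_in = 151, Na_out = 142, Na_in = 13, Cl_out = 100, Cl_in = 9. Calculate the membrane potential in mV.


Vm = (RT/F)*ln((PK*Ko + PNa*Nao + PCl*Cli)/(PK*Ki + PNa*Nai + PCl*Clo))
Numer = 16.84, Denom = 194.455
Vm = -65.38 mV


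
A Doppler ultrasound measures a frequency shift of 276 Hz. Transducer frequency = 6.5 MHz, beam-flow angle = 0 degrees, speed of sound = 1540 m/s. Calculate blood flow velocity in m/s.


v = fd * c / (2 * f0 * cos(theta))
v = 276 * 1540 / (2 * 6.5000e+06 * cos(0))
v = 0.0327 m/s


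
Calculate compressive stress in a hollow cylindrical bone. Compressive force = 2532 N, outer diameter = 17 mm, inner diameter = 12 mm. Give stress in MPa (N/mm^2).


A = pi*(r_o^2 - r_i^2)
r_o = 8.5 mm, r_i = 6 mm
A = 113.883 mm^2
sigma = F/A = 2532 / 113.883
sigma = 22.23 MPa


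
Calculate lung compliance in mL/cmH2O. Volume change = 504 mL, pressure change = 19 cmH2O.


C = dV / dP
C = 504 / 19
C = 26.53 mL/cmH2O


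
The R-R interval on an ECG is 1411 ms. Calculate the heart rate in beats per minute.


HR = 60 / RR_interval(s)
RR = 1411 ms = 1.411 s
HR = 60 / 1.411 = 42.52 bpm


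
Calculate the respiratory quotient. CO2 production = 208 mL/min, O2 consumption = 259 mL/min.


RQ = VCO2 / VO2
RQ = 208 / 259
RQ = 0.8031


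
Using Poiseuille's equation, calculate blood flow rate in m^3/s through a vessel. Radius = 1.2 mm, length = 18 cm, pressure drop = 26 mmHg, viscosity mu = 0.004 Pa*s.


Q = pi*r^4*dP / (8*mu*L)
r = 0.0012 m, L = 0.18 m
dP = 26 mmHg = 3466.372 Pa
Q = 3.9204e-06 m^3/s


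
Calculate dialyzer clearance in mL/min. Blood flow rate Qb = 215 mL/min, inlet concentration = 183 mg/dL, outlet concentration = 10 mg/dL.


K = Qb * (Cb_in - Cb_out) / Cb_in
K = 215 * (183 - 10) / 183
K = 203.3 mL/min


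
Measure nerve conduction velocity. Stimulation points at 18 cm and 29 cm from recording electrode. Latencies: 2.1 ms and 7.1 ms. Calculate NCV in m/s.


Distance = (29 - 18) / 100 = 0.11 m
dt = (7.1 - 2.1) / 1000 = 0.005 s
NCV = dist / dt = 22 m/s


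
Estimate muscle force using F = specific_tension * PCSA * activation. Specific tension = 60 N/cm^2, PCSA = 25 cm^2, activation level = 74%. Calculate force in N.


F = sigma * PCSA * activation
F = 60 * 25 * 0.74
F = 1110 N


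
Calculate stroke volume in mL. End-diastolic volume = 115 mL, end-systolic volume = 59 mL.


SV = EDV - ESV
SV = 115 - 59
SV = 56 mL


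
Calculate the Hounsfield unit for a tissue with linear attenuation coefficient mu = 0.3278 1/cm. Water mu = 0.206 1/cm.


HU = ((mu_tissue - mu_water) / mu_water) * 1000
HU = ((0.3278 - 0.206) / 0.206) * 1000
HU = 591.3


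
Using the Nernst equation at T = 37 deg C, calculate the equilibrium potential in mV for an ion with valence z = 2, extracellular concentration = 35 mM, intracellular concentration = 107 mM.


E = (RT/(zF)) * ln(C_out/C_in)
T = 37 + 273.15 = 310.15 K
E = (8.314 * 310.15 / (2 * 96485)) * ln(35/107)
E = -14.93 mV


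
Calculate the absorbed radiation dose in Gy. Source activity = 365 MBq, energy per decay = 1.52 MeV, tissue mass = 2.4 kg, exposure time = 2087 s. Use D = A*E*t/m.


A = 365 MBq = 3.6500e+08 Bq
E = 1.52 MeV = 2.43504e-13 J
D = A*E*t/m = 3.6500e+08*2.43504e-13*2087/2.4
D = 0.07729 Gy


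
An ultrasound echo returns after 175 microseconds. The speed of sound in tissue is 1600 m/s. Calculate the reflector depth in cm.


depth = c * t / 2
t = 175 us = 1.7500e-04 s
depth = 1600 * 1.7500e-04 / 2
depth = 0.14 m = 14 cm


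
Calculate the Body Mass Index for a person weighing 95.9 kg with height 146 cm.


BMI = weight / height^2
height = 146 cm = 1.46 m
BMI = 95.9 / 1.46^2
BMI = 44.99 kg/m^2


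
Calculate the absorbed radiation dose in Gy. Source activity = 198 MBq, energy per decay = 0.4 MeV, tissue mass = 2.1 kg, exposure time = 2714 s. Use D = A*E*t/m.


A = 198 MBq = 1.9800e+08 Bq
E = 0.4 MeV = 6.408e-14 J
D = A*E*t/m = 1.9800e+08*6.408e-14*2714/2.1
D = 0.0164 Gy


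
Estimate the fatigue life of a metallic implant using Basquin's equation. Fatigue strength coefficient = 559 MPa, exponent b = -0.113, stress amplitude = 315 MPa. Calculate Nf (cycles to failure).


sigma_a = sigma_f' * (2Nf)^b
2Nf = (sigma_a/sigma_f')^(1/b)
2Nf = (315/559)^(1/-0.113)
2Nf = 160.11642
Nf = 80.06


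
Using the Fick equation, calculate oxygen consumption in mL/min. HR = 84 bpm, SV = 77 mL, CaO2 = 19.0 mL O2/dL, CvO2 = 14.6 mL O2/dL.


CO = HR*SV = 84*77/1000 = 6.468 L/min
a-v O2 diff = 19.0 - 14.6 = 4.4 mL/dL
VO2 = CO * (CaO2-CvO2) * 10 dL/L
VO2 = 6.468 * 4.4 * 10
VO2 = 284.6 mL/min


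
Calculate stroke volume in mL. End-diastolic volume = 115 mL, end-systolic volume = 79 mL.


SV = EDV - ESV
SV = 115 - 79
SV = 36 mL


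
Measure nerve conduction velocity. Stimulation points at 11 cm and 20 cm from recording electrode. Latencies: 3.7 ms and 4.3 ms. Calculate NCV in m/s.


Distance = (20 - 11) / 100 = 0.09 m
dt = (4.3 - 3.7) / 1000 = 6.0000e-04 s
NCV = dist / dt = 150 m/s


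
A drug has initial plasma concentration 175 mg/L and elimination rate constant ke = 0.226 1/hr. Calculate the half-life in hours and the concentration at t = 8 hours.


t_half = ln(2) / ke = 0.693147 / 0.226 = 3.067 hr
C(t) = C0 * exp(-ke*t) = 175 * exp(-0.226*8)
C(8) = 28.7 mg/L


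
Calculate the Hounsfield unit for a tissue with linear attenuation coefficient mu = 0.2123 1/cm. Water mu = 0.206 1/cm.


HU = ((mu_tissue - mu_water) / mu_water) * 1000
HU = ((0.2123 - 0.206) / 0.206) * 1000
HU = 30.58


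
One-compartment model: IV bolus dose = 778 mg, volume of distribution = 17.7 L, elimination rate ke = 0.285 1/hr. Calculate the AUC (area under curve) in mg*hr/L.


C0 = Dose/Vd = 778/17.7 = 43.9548 mg/L
AUC = C0/ke = 43.9548/0.285
AUC = 154.2 mg*hr/L


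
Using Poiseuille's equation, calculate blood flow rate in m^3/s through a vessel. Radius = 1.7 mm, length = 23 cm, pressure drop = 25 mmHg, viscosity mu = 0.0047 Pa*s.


Q = pi*r^4*dP / (8*mu*L)
r = 0.0017 m, L = 0.23 m
dP = 25 mmHg = 3333.05 Pa
Q = 1.0113e-05 m^3/s


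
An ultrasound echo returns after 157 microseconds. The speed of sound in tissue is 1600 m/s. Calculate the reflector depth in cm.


depth = c * t / 2
t = 157 us = 1.5700e-04 s
depth = 1600 * 1.5700e-04 / 2
depth = 0.1256 m = 12.56 cm


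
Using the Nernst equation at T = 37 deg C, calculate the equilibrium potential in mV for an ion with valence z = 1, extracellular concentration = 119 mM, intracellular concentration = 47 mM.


E = (RT/(zF)) * ln(C_out/C_in)
T = 37 + 273.15 = 310.15 K
E = (8.314 * 310.15 / (1 * 96485)) * ln(119/47)
E = 24.83 mV


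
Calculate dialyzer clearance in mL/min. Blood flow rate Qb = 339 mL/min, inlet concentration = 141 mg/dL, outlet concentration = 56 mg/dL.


K = Qb * (Cb_in - Cb_out) / Cb_in
K = 339 * (141 - 56) / 141
K = 204.4 mL/min


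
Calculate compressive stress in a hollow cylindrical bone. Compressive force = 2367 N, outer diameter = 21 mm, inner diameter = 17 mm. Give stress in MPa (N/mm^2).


A = pi*(r_o^2 - r_i^2)
r_o = 10.5 mm, r_i = 8.5 mm
A = 119.381 mm^2
sigma = F/A = 2367 / 119.381
sigma = 19.83 MPa


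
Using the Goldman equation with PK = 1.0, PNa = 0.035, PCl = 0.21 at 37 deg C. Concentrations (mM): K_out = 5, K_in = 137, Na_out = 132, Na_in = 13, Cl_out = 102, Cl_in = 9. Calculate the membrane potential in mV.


Vm = (RT/F)*ln((PK*Ko + PNa*Nao + PCl*Cli)/(PK*Ki + PNa*Nai + PCl*Clo))
Numer = 11.51, Denom = 158.875
Vm = -70.15 mV


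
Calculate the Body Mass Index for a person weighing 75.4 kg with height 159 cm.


BMI = weight / height^2
height = 159 cm = 1.59 m
BMI = 75.4 / 1.59^2
BMI = 29.82 kg/m^2


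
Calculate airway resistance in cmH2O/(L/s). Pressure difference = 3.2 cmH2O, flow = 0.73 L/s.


R = dP / flow
R = 3.2 / 0.73
R = 4.384 cmH2O/(L/s)


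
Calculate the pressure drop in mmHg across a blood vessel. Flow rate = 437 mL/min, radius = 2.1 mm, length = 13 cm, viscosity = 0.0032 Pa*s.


dP = 8*mu*L*Q / (pi*r^4)
Q = 437 mL/min = 7.28333e-06 m^3/s
dP = 396.722 Pa = 396.722 / 133.322 mmHg = 2.976 mmHg


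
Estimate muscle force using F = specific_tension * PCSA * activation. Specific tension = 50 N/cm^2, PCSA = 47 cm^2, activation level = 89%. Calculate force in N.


F = sigma * PCSA * activation
F = 50 * 47 * 0.89
F = 2092 N


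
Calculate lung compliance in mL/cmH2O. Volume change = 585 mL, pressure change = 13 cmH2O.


C = dV / dP
C = 585 / 13
C = 45 mL/cmH2O


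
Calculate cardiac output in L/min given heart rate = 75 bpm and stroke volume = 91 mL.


CO = HR * SV
CO = 75 * 91 / 1000
CO = 6.825 L/min


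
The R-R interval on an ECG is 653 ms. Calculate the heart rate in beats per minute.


HR = 60 / RR_interval(s)
RR = 653 ms = 0.653 s
HR = 60 / 0.653 = 91.88 bpm


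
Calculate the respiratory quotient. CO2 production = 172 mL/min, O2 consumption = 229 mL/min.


RQ = VCO2 / VO2
RQ = 172 / 229
RQ = 0.7511


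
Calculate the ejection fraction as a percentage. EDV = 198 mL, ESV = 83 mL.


SV = EDV - ESV = 198 - 83 = 115 mL
EF = SV/EDV * 100 = 115/198 * 100
EF = 58.08%


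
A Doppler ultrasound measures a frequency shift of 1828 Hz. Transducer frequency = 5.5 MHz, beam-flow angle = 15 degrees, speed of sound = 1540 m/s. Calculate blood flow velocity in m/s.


v = fd * c / (2 * f0 * cos(theta))
v = 1828 * 1540 / (2 * 5.5000e+06 * cos(15))
v = 0.2649 m/s


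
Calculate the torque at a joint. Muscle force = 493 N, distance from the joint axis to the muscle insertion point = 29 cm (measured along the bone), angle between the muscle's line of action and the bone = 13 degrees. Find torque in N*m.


Torque = F * d * sin(theta)   (moment arm = d*sin(theta))
d = 29 cm = 0.29 m
Torque = 493 * 0.29 * sin(13)
Torque = 32.16 N*m


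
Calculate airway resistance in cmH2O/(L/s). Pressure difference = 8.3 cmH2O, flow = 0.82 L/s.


R = dP / flow
R = 8.3 / 0.82
R = 10.12 cmH2O/(L/s)


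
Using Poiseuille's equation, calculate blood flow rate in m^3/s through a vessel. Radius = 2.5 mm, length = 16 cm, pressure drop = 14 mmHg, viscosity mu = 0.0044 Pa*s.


Q = pi*r^4*dP / (8*mu*L)
r = 0.0025 m, L = 0.16 m
dP = 14 mmHg = 1866.508 Pa
Q = 4.0670e-05 m^3/s


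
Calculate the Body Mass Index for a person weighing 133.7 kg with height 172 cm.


BMI = weight / height^2
height = 172 cm = 1.72 m
BMI = 133.7 / 1.72^2
BMI = 45.19 kg/m^2


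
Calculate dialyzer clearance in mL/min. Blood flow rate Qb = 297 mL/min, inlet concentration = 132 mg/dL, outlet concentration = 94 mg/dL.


K = Qb * (Cb_in - Cb_out) / Cb_in
K = 297 * (132 - 94) / 132
K = 85.5 mL/min


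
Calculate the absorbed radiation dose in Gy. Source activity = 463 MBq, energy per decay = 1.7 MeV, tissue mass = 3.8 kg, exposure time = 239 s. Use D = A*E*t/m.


A = 463 MBq = 4.6300e+08 Bq
E = 1.7 MeV = 2.7234e-13 J
D = A*E*t/m = 4.6300e+08*2.7234e-13*239/3.8
D = 0.007931 Gy


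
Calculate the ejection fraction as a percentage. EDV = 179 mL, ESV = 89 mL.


SV = EDV - ESV = 179 - 89 = 90 mL
EF = SV/EDV * 100 = 90/179 * 100
EF = 50.28%


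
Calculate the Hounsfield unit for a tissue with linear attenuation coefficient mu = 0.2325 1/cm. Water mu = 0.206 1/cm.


HU = ((mu_tissue - mu_water) / mu_water) * 1000
HU = ((0.2325 - 0.206) / 0.206) * 1000
HU = 128.6


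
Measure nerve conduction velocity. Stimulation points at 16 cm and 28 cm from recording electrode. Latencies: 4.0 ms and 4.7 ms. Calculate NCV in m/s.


Distance = (28 - 16) / 100 = 0.12 m
dt = (4.7 - 4.0) / 1000 = 7.0000e-04 s
NCV = dist / dt = 171.4 m/s


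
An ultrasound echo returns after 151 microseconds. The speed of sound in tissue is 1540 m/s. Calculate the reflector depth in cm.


depth = c * t / 2
t = 151 us = 1.5100e-04 s
depth = 1540 * 1.5100e-04 / 2
depth = 0.11627 m = 11.627 cm


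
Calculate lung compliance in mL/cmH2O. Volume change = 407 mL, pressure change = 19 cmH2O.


C = dV / dP
C = 407 / 19
C = 21.42 mL/cmH2O


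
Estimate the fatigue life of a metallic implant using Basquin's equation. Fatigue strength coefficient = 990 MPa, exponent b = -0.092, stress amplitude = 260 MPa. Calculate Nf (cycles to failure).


sigma_a = sigma_f' * (2Nf)^b
2Nf = (sigma_a/sigma_f')^(1/b)
2Nf = (260/990)^(1/-0.092)
2Nf = 2048999.3
Nf = 1.0245e+06


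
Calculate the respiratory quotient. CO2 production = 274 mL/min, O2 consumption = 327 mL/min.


RQ = VCO2 / VO2
RQ = 274 / 327
RQ = 0.8379


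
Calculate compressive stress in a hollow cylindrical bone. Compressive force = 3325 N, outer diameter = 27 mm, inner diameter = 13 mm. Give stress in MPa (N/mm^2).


A = pi*(r_o^2 - r_i^2)
r_o = 13.5 mm, r_i = 6.5 mm
A = 439.823 mm^2
sigma = F/A = 3325 / 439.823
sigma = 7.56 MPa


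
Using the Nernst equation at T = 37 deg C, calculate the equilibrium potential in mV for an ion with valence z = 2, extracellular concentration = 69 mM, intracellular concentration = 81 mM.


E = (RT/(zF)) * ln(C_out/C_in)
T = 37 + 273.15 = 310.15 K
E = (8.314 * 310.15 / (2 * 96485)) * ln(69/81)
E = -2.143 mV


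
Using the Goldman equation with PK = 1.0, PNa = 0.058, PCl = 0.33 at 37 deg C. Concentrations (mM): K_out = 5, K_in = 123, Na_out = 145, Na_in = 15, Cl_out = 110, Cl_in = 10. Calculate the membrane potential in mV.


Vm = (RT/F)*ln((PK*Ko + PNa*Nao + PCl*Cli)/(PK*Ki + PNa*Nai + PCl*Clo))
Numer = 16.71, Denom = 160.17
Vm = -60.41 mV


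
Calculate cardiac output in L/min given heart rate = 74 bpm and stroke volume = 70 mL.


CO = HR * SV
CO = 74 * 70 / 1000
CO = 5.18 L/min


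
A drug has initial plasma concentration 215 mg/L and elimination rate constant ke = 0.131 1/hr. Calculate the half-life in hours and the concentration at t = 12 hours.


t_half = ln(2) / ke = 0.693147 / 0.131 = 5.291 hr
C(t) = C0 * exp(-ke*t) = 215 * exp(-0.131*12)
C(12) = 44.64 mg/L


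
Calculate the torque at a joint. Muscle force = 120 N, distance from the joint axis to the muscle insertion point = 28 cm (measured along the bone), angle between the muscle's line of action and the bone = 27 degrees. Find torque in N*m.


Torque = F * d * sin(theta)   (moment arm = d*sin(theta))
d = 28 cm = 0.28 m
Torque = 120 * 0.28 * sin(27)
Torque = 15.25 N*m


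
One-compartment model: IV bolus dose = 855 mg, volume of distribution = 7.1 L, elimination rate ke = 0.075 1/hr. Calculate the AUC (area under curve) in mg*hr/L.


C0 = Dose/Vd = 855/7.1 = 120.423 mg/L
AUC = C0/ke = 120.423/0.075
AUC = 1606 mg*hr/L


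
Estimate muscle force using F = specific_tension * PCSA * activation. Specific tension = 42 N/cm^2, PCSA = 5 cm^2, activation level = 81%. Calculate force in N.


F = sigma * PCSA * activation
F = 42 * 5 * 0.81
F = 170.1 N


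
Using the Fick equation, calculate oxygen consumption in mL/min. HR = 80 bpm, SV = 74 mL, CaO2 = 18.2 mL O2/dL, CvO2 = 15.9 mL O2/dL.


CO = HR*SV = 80*74/1000 = 5.92 L/min
a-v O2 diff = 18.2 - 15.9 = 2.3 mL/dL
VO2 = CO * (CaO2-CvO2) * 10 dL/L
VO2 = 5.92 * 2.3 * 10
VO2 = 136.2 mL/min


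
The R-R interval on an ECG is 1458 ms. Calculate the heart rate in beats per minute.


HR = 60 / RR_interval(s)
RR = 1458 ms = 1.458 s
HR = 60 / 1.458 = 41.15 bpm


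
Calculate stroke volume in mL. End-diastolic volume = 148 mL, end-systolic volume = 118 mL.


SV = EDV - ESV
SV = 148 - 118
SV = 30 mL


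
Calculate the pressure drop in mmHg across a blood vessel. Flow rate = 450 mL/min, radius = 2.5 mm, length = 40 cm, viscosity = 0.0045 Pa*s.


dP = 8*mu*L*Q / (pi*r^4)
Q = 450 mL/min = 7.5e-06 m^3/s
dP = 880.063 Pa = 880.063 / 133.322 mmHg = 6.601 mmHg


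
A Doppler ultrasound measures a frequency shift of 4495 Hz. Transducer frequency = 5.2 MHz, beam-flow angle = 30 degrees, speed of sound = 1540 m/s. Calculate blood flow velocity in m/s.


v = fd * c / (2 * f0 * cos(theta))
v = 4495 * 1540 / (2 * 5.2000e+06 * cos(30))
v = 0.7686 m/s


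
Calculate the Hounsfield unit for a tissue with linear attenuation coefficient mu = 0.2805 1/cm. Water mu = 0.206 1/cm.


HU = ((mu_tissue - mu_water) / mu_water) * 1000
HU = ((0.2805 - 0.206) / 0.206) * 1000
HU = 361.7


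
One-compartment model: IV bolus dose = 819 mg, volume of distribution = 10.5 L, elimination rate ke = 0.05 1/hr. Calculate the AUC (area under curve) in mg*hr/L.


C0 = Dose/Vd = 819/10.5 = 78 mg/L
AUC = C0/ke = 78/0.05
AUC = 1560 mg*hr/L


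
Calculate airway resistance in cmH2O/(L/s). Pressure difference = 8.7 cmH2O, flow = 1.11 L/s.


R = dP / flow
R = 8.7 / 1.11
R = 7.838 cmH2O/(L/s)


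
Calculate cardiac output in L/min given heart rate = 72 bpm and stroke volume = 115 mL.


CO = HR * SV
CO = 72 * 115 / 1000
CO = 8.28 L/min


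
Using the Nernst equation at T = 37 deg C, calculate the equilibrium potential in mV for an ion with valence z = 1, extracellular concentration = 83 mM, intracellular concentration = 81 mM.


E = (RT/(zF)) * ln(C_out/C_in)
T = 37 + 273.15 = 310.15 K
E = (8.314 * 310.15 / (1 * 96485)) * ln(83/81)
E = 0.6519 mV


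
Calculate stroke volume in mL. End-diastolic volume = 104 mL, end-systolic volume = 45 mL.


SV = EDV - ESV
SV = 104 - 45
SV = 59 mL


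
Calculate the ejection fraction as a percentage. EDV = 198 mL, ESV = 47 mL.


SV = EDV - ESV = 198 - 47 = 151 mL
EF = SV/EDV * 100 = 151/198 * 100
EF = 76.26%


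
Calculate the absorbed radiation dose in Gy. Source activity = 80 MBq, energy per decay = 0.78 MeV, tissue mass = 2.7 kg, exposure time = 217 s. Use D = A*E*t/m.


A = 80 MBq = 8.0000e+07 Bq
E = 0.78 MeV = 1.24956e-13 J
D = A*E*t/m = 8.0000e+07*1.24956e-13*217/2.7
D = 8.0342e-04 Gy


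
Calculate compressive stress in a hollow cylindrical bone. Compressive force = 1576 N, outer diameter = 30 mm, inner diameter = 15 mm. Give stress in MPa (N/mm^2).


A = pi*(r_o^2 - r_i^2)
r_o = 15 mm, r_i = 7.5 mm
A = 530.144 mm^2
sigma = F/A = 1576 / 530.144
sigma = 2.973 MPa


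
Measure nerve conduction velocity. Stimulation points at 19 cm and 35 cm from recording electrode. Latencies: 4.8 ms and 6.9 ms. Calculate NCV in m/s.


Distance = (35 - 19) / 100 = 0.16 m
dt = (6.9 - 4.8) / 1000 = 0.0021 s
NCV = dist / dt = 76.19 m/s


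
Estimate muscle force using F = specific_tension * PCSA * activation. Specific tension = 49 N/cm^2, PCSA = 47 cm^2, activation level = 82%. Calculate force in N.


F = sigma * PCSA * activation
F = 49 * 47 * 0.82
F = 1888 N


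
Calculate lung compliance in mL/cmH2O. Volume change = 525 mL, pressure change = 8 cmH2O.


C = dV / dP
C = 525 / 8
C = 65.62 mL/cmH2O


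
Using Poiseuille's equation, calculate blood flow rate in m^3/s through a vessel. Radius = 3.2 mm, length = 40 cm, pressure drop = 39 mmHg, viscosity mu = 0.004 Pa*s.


Q = pi*r^4*dP / (8*mu*L)
r = 0.0032 m, L = 0.4 m
dP = 39 mmHg = 5199.558 Pa
Q = 1.3382e-04 m^3/s


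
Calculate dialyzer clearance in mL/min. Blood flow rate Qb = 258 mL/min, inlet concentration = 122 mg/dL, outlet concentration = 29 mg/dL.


K = Qb * (Cb_in - Cb_out) / Cb_in
K = 258 * (122 - 29) / 122
K = 196.7 mL/min


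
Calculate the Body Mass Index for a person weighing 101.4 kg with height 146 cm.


BMI = weight / height^2
height = 146 cm = 1.46 m
BMI = 101.4 / 1.46^2
BMI = 47.57 kg/m^2


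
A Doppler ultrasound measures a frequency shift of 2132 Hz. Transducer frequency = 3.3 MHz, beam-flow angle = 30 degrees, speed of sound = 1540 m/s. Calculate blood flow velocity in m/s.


v = fd * c / (2 * f0 * cos(theta))
v = 2132 * 1540 / (2 * 3.3000e+06 * cos(30))
v = 0.5744 m/s


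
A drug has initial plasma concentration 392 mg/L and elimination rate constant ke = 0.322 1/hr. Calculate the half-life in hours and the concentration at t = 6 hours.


t_half = ln(2) / ke = 0.693147 / 0.322 = 2.153 hr
C(t) = C0 * exp(-ke*t) = 392 * exp(-0.322*6)
C(6) = 56.78 mg/L


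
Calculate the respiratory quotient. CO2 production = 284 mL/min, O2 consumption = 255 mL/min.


RQ = VCO2 / VO2
RQ = 284 / 255
RQ = 1.114


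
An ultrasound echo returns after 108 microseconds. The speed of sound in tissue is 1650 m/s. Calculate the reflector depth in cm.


depth = c * t / 2
t = 108 us = 1.0800e-04 s
depth = 1650 * 1.0800e-04 / 2
depth = 0.0891 m = 8.91 cm


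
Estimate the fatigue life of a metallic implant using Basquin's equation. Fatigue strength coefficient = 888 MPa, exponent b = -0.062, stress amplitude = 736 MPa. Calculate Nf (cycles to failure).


sigma_a = sigma_f' * (2Nf)^b
2Nf = (sigma_a/sigma_f')^(1/b)
2Nf = (736/888)^(1/-0.062)
2Nf = 20.657753
Nf = 10.33


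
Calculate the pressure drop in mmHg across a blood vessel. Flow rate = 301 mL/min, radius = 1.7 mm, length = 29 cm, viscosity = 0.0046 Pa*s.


dP = 8*mu*L*Q / (pi*r^4)
Q = 301 mL/min = 5.01667e-06 m^3/s
dP = 2040.4 Pa = 2040.4 / 133.322 mmHg = 15.3 mmHg


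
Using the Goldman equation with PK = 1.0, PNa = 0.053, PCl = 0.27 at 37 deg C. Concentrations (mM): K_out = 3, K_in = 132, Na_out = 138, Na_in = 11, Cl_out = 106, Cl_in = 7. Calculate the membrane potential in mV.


Vm = (RT/F)*ln((PK*Ko + PNa*Nao + PCl*Cli)/(PK*Ki + PNa*Nai + PCl*Clo))
Numer = 12.204, Denom = 161.203
Vm = -68.98 mV


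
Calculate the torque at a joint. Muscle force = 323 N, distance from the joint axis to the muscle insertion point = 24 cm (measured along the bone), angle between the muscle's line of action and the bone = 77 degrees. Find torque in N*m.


Torque = F * d * sin(theta)   (moment arm = d*sin(theta))
d = 24 cm = 0.24 m
Torque = 323 * 0.24 * sin(77)
Torque = 75.53 N*m


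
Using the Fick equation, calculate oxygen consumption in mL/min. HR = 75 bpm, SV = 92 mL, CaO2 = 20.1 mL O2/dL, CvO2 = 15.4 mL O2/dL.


CO = HR*SV = 75*92/1000 = 6.9 L/min
a-v O2 diff = 20.1 - 15.4 = 4.7 mL/dL
VO2 = CO * (CaO2-CvO2) * 10 dL/L
VO2 = 6.9 * 4.7 * 10
VO2 = 324.3 mL/min


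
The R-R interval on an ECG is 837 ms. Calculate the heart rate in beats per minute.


HR = 60 / RR_interval(s)
RR = 837 ms = 0.837 s
HR = 60 / 0.837 = 71.68 bpm


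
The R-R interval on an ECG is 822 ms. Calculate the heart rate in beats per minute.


HR = 60 / RR_interval(s)
RR = 822 ms = 0.822 s
HR = 60 / 0.822 = 72.99 bpm


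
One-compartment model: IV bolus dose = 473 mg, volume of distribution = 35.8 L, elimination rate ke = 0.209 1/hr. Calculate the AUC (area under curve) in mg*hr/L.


C0 = Dose/Vd = 473/35.8 = 13.2123 mg/L
AUC = C0/ke = 13.2123/0.209
AUC = 63.22 mg*hr/L


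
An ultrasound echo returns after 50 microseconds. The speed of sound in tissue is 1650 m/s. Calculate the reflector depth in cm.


depth = c * t / 2
t = 50 us = 5.0000e-05 s
depth = 1650 * 5.0000e-05 / 2
depth = 0.04125 m = 4.125 cm


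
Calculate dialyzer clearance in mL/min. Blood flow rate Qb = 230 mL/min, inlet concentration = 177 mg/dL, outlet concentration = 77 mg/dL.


K = Qb * (Cb_in - Cb_out) / Cb_in
K = 230 * (177 - 77) / 177
K = 129.9 mL/min


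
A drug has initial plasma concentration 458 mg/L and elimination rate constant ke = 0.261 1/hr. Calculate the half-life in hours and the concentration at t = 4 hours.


t_half = ln(2) / ke = 0.693147 / 0.261 = 2.656 hr
C(t) = C0 * exp(-ke*t) = 458 * exp(-0.261*4)
C(4) = 161.2 mg/L


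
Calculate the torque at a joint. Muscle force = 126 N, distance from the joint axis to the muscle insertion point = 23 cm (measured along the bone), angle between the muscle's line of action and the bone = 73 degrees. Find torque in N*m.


Torque = F * d * sin(theta)   (moment arm = d*sin(theta))
d = 23 cm = 0.23 m
Torque = 126 * 0.23 * sin(73)
Torque = 27.71 N*m


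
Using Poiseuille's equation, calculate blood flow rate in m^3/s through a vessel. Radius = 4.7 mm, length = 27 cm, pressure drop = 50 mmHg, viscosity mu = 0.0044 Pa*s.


Q = pi*r^4*dP / (8*mu*L)
r = 0.0047 m, L = 0.27 m
dP = 50 mmHg = 6666.1 Pa
Q = 0.001075 m^3/s


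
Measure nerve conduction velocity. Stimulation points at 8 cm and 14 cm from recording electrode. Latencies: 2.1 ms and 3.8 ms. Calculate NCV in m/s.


Distance = (14 - 8) / 100 = 0.06 m
dt = (3.8 - 2.1) / 1000 = 0.0017 s
NCV = dist / dt = 35.29 m/s


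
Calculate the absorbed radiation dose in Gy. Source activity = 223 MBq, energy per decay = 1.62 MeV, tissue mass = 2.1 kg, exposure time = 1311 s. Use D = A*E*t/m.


A = 223 MBq = 2.2300e+08 Bq
E = 1.62 MeV = 2.59524e-13 J
D = A*E*t/m = 2.2300e+08*2.59524e-13*1311/2.1
D = 0.03613 Gy


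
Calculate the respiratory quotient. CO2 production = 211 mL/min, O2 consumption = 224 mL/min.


RQ = VCO2 / VO2
RQ = 211 / 224
RQ = 0.942


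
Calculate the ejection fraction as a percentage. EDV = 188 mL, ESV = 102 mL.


SV = EDV - ESV = 188 - 102 = 86 mL
EF = SV/EDV * 100 = 86/188 * 100
EF = 45.74%


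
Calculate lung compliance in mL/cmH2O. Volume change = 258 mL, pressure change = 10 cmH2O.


C = dV / dP
C = 258 / 10
C = 25.8 mL/cmH2O


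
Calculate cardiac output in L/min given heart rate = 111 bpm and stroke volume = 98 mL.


CO = HR * SV
CO = 111 * 98 / 1000
CO = 10.88 L/min


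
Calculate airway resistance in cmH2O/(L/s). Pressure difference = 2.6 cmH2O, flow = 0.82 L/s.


R = dP / flow
R = 2.6 / 0.82
R = 3.171 cmH2O/(L/s)


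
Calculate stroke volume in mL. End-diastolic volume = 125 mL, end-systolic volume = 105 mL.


SV = EDV - ESV
SV = 125 - 105
SV = 20 mL


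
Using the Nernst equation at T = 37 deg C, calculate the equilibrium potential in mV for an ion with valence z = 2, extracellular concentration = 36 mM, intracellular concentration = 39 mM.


E = (RT/(zF)) * ln(C_out/C_in)
T = 37 + 273.15 = 310.15 K
E = (8.314 * 310.15 / (2 * 96485)) * ln(36/39)
E = -1.07 mV


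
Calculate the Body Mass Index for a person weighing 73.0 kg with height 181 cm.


BMI = weight / height^2
height = 181 cm = 1.81 m
BMI = 73.0 / 1.81^2
BMI = 22.28 kg/m^2


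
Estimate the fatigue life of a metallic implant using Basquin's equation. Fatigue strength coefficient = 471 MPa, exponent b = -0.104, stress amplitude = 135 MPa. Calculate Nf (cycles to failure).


sigma_a = sigma_f' * (2Nf)^b
2Nf = (sigma_a/sigma_f')^(1/b)
2Nf = (135/471)^(1/-0.104)
2Nf = 165251.56
Nf = 8.263e+04


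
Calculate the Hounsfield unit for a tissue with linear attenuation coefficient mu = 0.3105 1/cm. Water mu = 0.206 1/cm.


HU = ((mu_tissue - mu_water) / mu_water) * 1000
HU = ((0.3105 - 0.206) / 0.206) * 1000
HU = 507.3


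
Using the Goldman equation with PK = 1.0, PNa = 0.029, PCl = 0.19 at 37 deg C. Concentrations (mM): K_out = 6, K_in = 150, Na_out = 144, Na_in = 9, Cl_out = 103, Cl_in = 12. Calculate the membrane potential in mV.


Vm = (RT/F)*ln((PK*Ko + PNa*Nao + PCl*Cli)/(PK*Ki + PNa*Nai + PCl*Clo))
Numer = 12.456, Denom = 169.831
Vm = -69.82 mV


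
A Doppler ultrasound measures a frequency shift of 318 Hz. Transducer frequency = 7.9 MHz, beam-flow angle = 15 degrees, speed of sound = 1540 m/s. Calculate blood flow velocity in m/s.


v = fd * c / (2 * f0 * cos(theta))
v = 318 * 1540 / (2 * 7.9000e+06 * cos(15))
v = 0.03209 m/s


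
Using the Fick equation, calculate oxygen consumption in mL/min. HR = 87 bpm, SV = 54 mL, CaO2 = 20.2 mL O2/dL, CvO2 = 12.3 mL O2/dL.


CO = HR*SV = 87*54/1000 = 4.698 L/min
a-v O2 diff = 20.2 - 12.3 = 7.9 mL/dL
VO2 = CO * (CaO2-CvO2) * 10 dL/L
VO2 = 4.698 * 7.9 * 10
VO2 = 371.1 mL/min


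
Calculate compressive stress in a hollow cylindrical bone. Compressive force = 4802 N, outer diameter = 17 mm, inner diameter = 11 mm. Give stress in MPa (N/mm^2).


A = pi*(r_o^2 - r_i^2)
r_o = 8.5 mm, r_i = 5.5 mm
A = 131.947 mm^2
sigma = F/A = 4802 / 131.947
sigma = 36.39 MPa


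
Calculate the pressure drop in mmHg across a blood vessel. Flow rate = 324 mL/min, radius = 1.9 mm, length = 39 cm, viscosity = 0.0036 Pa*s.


dP = 8*mu*L*Q / (pi*r^4)
Q = 324 mL/min = 5.4e-06 m^3/s
dP = 1481.45 Pa = 1481.45 / 133.322 mmHg = 11.11 mmHg


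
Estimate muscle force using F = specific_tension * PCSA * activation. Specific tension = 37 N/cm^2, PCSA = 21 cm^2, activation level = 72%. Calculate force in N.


F = sigma * PCSA * activation
F = 37 * 21 * 0.72
F = 559.4 N


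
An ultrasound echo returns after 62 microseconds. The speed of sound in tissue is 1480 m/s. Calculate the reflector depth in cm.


depth = c * t / 2
t = 62 us = 6.2000e-05 s
depth = 1480 * 6.2000e-05 / 2
depth = 0.04588 m = 4.588 cm


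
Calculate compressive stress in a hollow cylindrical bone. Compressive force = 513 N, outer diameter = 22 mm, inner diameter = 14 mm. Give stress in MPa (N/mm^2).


A = pi*(r_o^2 - r_i^2)
r_o = 11 mm, r_i = 7 mm
A = 226.195 mm^2
sigma = F/A = 513 / 226.195
sigma = 2.268 MPa


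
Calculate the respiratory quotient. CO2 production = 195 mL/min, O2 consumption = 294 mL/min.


RQ = VCO2 / VO2
RQ = 195 / 294
RQ = 0.6633
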